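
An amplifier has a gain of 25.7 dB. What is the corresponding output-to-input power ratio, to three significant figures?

372

Power ratio = 10^(dB/10).
10^(25.7/10) = 10^(2.570) = 372.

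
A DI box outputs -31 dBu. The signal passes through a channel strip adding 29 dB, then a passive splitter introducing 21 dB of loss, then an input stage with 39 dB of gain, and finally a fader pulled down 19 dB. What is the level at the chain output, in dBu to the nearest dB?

-3 dBu

In dB, series stages simply add:
-31 + 29 − 21 + 39 − 19 = -3 dBu.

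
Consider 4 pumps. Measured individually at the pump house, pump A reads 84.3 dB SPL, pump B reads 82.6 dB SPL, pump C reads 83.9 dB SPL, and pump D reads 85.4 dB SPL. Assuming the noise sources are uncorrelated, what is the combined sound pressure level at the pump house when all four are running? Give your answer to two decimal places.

90.18 dB SPL

Uncorrelated sources add in intensity (power), not in dB.
L_total = 10·log₁₀(10^(84.3/10) + 10^(82.6/10) + 10^(83.9/10) + 10^(85.4/10)) = 10·log₁₀(1043000000) = 90.18 dB SPL.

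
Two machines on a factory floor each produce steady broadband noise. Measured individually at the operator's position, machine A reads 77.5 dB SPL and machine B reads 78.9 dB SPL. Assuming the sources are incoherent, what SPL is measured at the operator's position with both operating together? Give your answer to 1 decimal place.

81.3 dB SPL

Incoherent sources sum as intensities:
L_total = 10·log₁₀(10^(77.5/10) + 10^(78.9/10)) = 10·log₁₀(133900000) = 81.3 dB SPL.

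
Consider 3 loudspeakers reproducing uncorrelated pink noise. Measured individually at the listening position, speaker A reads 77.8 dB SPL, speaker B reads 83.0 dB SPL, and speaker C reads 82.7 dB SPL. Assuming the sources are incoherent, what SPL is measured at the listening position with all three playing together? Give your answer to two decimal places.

Add the sources as powers (linear), then convert back to dB:
L_total = 10·log₁₀(10^(77.8/10) + 10^(83.0/10) + 10^(82.7/10)) = 10·log₁₀(446000000) = 86.49 dB SPL.

86.49 dB SPL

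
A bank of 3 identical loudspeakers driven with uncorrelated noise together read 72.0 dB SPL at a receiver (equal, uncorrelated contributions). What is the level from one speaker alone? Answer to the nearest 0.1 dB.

67.2 dB SPL

3 equal incoherent sources add 10·log₁₀(3) = 4.77 dB over one source.
L_one = 72.0 − 4.77 = 67.2 dB SPL.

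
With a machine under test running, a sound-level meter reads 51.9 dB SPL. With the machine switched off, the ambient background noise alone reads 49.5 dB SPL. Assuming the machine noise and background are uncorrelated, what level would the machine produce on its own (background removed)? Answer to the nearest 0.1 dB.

48.2 dB SPL

Background correction is a power subtraction:
L_src = 10·log₁₀(10^(51.9/10) − 10^(49.5/10)) = 10·log₁₀(65760) = 48.2 dB SPL.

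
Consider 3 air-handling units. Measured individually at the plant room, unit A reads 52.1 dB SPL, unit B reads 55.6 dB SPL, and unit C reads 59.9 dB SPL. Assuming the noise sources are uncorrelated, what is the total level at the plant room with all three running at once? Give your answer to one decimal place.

Add the sources as powers (linear), then convert back to dB:
L_total = 10·log₁₀(10^(52.1/10) + 10^(55.6/10) + 10^(59.9/10)) = 10·log₁₀(1502000) = 61.8 dB SPL.

61.8 dB SPL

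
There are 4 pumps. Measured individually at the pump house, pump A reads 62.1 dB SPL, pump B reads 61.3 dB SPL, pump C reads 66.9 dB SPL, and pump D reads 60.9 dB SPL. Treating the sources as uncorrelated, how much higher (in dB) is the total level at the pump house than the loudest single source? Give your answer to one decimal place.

Uncorrelated sources add in intensity (power), not in dB.
L_total = 10·log₁₀(10^(62.1/10) + 10^(61.3/10) + 10^(66.9/10) + 10^(60.9/10)) = 69.59 dB SPL.
Excess over the loudest (66.9 dB): 69.59 − 66.9 = 2.7 dB.

2.7 dB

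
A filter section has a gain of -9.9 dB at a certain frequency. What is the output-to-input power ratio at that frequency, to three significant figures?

Power ratio = 10^(dB/10).
10^(-9.9/10) = 10^(-0.9900) = 0.102.

0.102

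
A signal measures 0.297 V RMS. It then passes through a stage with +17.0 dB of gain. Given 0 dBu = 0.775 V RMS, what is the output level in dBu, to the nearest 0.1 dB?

+8.7 dBu

Input level: 20·log₁₀(0.297/0.775) = -8.33 dBu.
Output: -8.33 + 17.0 = +8.7 dBu.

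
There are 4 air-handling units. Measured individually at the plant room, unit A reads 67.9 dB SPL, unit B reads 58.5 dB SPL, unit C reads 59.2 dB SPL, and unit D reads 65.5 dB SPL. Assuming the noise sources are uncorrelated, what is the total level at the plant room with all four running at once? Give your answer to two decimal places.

Incoherent sources sum as intensities:
L_total = 10·log₁₀(10^(67.9/10) + 10^(58.5/10) + 10^(59.2/10) + 10^(65.5/10)) = 10·log₁₀(11250000) = 70.51 dB SPL.

70.51 dB SPL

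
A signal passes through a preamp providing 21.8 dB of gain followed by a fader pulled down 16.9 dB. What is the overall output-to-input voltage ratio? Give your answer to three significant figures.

Net gain = 21.8 + (−16.9) = 4.9 dB.
Voltage ratio = 10^(4.9/20) = 1.76.

1.76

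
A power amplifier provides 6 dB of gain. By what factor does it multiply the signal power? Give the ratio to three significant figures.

3.98

Power ratio = 10^(dB/10).
10^(6/10) = 10^(0.6000) = 3.98.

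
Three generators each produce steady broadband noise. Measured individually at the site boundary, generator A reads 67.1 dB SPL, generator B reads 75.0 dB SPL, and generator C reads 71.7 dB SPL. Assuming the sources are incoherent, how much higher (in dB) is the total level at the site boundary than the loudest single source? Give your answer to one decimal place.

2.1 dB

Uncorrelated sources add in intensity (power), not in dB.
L_total = 10·log₁₀(10^(67.1/10) + 10^(75.0/10) + 10^(71.7/10)) = 77.12 dB SPL.
Excess over the loudest (75.0 dB): 77.12 − 75.0 = 2.1 dB.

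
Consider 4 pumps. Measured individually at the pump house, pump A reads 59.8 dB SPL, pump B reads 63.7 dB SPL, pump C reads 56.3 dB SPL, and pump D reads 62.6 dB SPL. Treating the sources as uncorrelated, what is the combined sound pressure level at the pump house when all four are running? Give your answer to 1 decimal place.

Add the sources as powers (linear), then convert back to dB:
L_total = 10·log₁₀(10^(59.8/10) + 10^(63.7/10) + 10^(56.3/10) + 10^(62.6/10)) = 10·log₁₀(5546000) = 67.4 dB SPL.

67.4 dB SPL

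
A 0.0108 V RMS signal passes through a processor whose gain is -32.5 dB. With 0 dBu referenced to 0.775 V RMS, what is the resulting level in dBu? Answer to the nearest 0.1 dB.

Input level: 20·log₁₀(0.0108/0.775) = -37.12 dBu.
Output: -37.12 − 32.5 = -69.6 dBu.

-69.6 dBu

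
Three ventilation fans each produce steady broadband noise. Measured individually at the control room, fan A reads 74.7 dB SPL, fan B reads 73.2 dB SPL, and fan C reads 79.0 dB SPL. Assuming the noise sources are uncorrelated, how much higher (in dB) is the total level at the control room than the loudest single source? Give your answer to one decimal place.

2.1 dB

Uncorrelated sources add in intensity (power), not in dB.
L_total = 10·log₁₀(10^(74.7/10) + 10^(73.2/10) + 10^(79.0/10)) = 81.13 dB SPL.
Excess over the loudest (79.0 dB): 81.13 − 79.0 = 2.1 dB.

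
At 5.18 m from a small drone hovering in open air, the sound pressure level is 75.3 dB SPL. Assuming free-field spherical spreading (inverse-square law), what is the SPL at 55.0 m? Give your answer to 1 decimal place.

54.8 dB SPL

Free-field point source: level drops by 20·log₁₀ of the distance ratio.
ΔL = −20·log₁₀(55.0/5.18) = -20.52 dB, so L₂ = 75.3 + (-20.52) = 54.8 dB SPL.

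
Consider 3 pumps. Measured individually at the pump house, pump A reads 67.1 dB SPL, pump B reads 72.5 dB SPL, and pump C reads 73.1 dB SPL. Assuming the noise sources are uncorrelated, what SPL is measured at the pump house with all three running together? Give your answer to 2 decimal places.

76.37 dB SPL

Add the sources as powers (linear), then convert back to dB:
L_total = 10·log₁₀(10^(67.1/10) + 10^(72.5/10) + 10^(73.1/10)) = 10·log₁₀(43330000) = 76.37 dB SPL.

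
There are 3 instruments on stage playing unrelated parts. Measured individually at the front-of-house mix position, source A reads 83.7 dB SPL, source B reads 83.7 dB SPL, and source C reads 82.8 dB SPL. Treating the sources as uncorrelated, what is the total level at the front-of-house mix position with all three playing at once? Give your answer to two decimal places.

Uncorrelated sources add in intensity (power), not in dB.
L_total = 10·log₁₀(10^(83.7/10) + 10^(83.7/10) + 10^(82.8/10)) = 10·log₁₀(659400000) = 88.19 dB SPL.

88.19 dB SPL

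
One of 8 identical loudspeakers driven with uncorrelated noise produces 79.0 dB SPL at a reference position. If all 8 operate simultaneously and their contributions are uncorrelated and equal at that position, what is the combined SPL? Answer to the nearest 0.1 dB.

88.0 dB SPL

8 equal incoherent sources raise the level by 10·log₁₀(8) = 9.03 dB.
L_total = 79.0 + 9.03 = 88.0 dB SPL.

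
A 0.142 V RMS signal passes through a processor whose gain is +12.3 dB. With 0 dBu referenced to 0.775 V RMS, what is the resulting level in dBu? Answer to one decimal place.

Input level: 20·log₁₀(0.142/0.775) = -14.74 dBu.
Output: -14.74 + 12.3 = -2.4 dBu.

-2.4 dBu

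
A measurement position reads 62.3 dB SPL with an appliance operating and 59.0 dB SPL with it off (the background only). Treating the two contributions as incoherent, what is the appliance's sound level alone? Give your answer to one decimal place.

59.6 dB SPL

Background correction is a power subtraction:
L_src = 10·log₁₀(10^(62.3/10) − 10^(59.0/10)) = 10·log₁₀(903900) = 59.6 dB SPL.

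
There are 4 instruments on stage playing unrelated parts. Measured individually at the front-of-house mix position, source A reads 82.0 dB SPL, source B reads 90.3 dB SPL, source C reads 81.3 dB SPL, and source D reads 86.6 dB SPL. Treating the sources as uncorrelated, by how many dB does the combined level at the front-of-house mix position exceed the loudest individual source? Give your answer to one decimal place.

2.3 dB

Add the sources as powers (linear), then convert back to dB:
L_total = 10·log₁₀(10^(82.0/10) + 10^(90.3/10) + 10^(81.3/10) + 10^(86.6/10)) = 92.61 dB SPL.
Excess over the loudest (90.3 dB): 92.61 − 90.3 = 2.3 dB.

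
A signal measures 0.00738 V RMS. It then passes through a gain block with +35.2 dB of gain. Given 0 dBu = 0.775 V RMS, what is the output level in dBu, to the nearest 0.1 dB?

-5.2 dBu

Input level: 20·log₁₀(0.00738/0.775) = -40.42 dBu.
Output: -40.42 + 35.2 = -5.2 dBu.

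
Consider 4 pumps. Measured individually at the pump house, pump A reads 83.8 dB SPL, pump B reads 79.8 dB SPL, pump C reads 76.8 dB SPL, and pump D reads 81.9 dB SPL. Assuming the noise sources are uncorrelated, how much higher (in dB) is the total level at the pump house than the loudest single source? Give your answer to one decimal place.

Add the sources as powers (linear), then convert back to dB:
L_total = 10·log₁₀(10^(83.8/10) + 10^(79.8/10) + 10^(76.8/10) + 10^(81.9/10)) = 87.31 dB SPL.
Excess over the loudest (83.8 dB): 87.31 − 83.8 = 3.5 dB.

3.5 dB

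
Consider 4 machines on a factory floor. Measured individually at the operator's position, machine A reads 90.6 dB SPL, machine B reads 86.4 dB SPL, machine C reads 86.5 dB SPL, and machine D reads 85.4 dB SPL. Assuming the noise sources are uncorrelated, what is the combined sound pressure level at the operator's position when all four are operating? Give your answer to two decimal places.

Add the sources as powers (linear), then convert back to dB:
L_total = 10·log₁₀(10^(90.6/10) + 10^(86.4/10) + 10^(86.5/10) + 10^(85.4/10)) = 10·log₁₀(2378000000) = 93.76 dB SPL.

93.76 dB SPL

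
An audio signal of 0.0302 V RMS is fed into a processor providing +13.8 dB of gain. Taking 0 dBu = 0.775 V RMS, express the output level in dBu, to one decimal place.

Input level: 20·log₁₀(0.0302/0.775) = -28.19 dBu.
Output: -28.19 + 13.8 = -14.4 dBu.

-14.4 dBu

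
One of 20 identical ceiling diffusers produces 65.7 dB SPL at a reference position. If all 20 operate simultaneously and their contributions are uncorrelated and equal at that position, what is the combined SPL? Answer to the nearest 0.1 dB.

78.7 dB SPL

20 equal incoherent sources raise the level by 10·log₁₀(20) = 13.01 dB.
L_total = 65.7 + 13.01 = 78.7 dB SPL.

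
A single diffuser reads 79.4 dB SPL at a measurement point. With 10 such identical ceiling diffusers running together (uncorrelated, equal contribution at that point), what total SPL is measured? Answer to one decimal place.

89.4 dB SPL

10 equal incoherent sources raise the level by 10·log₁₀(10) = 10.00 dB.
L_total = 79.4 + 10.00 = 89.4 dB SPL.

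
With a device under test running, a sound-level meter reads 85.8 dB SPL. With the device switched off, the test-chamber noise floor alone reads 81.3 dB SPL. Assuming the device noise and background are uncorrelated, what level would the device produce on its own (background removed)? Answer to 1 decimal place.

83.9 dB SPL

Remove the background by subtracting linear intensities:
L_src = 10·log₁₀(10^(85.8/10) − 10^(81.3/10)) = 10·log₁₀(245300000) = 83.9 dB SPL.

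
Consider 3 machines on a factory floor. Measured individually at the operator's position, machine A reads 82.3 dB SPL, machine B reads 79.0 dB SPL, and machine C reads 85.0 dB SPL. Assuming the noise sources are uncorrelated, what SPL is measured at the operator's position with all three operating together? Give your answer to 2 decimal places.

87.52 dB SPL

Incoherent sources sum as intensities:
L_total = 10·log₁₀(10^(82.3/10) + 10^(79.0/10) + 10^(85.0/10)) = 10·log₁₀(565500000) = 87.52 dB SPL.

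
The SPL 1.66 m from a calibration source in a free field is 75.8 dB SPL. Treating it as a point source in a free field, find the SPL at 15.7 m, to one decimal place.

Free-field point source: level drops by 20·log₁₀ of the distance ratio.
ΔL = −20·log₁₀(15.7/1.66) = -19.52 dB, so L₂ = 75.8 + (-19.52) = 56.3 dB SPL.

56.3 dB SPL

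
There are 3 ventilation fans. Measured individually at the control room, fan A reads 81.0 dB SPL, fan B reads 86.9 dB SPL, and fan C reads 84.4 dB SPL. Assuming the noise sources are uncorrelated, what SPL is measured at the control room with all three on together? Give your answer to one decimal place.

89.5 dB SPL

Incoherent sources sum as intensities:
L_total = 10·log₁₀(10^(81.0/10) + 10^(86.9/10) + 10^(84.4/10)) = 10·log₁₀(891100000) = 89.5 dB SPL.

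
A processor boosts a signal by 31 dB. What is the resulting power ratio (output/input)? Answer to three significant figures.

1260

Power ratio = 10^(dB/10).
10^(31/10) = 10^(3.100) = 1260.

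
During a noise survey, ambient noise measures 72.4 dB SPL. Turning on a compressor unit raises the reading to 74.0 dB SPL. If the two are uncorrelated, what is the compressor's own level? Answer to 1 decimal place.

Background correction is a power subtraction:
L_src = 10·log₁₀(10^(74.0/10) − 10^(72.4/10)) = 10·log₁₀(7741000) = 68.9 dB SPL.

68.9 dB SPL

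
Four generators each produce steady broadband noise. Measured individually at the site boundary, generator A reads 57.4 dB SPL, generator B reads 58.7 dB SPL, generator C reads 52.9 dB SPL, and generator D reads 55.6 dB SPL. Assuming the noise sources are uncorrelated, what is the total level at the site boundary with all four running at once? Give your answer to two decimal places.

Add the sources as powers (linear), then convert back to dB:
L_total = 10·log₁₀(10^(57.4/10) + 10^(58.7/10) + 10^(52.9/10) + 10^(55.6/10)) = 10·log₁₀(1849000) = 62.67 dB SPL.

62.67 dB SPL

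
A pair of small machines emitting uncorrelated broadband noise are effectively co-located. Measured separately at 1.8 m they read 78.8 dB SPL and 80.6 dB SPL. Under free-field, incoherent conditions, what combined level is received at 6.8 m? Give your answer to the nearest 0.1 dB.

Combined at 1.8 m: 10·log₁₀(10^(78.8/10)+10^(80.6/10)) = 82.80 dB SPL.
Then apply −20·log₁₀(6.8/1.8) = -11.54 dB → 71.3 dB SPL.

71.3 dB SPL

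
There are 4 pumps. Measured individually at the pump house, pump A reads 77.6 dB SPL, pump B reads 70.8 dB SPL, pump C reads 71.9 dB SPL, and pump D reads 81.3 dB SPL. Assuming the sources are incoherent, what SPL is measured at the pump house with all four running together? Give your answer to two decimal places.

Incoherent sources sum as intensities:
L_total = 10·log₁₀(10^(77.6/10) + 10^(70.8/10) + 10^(71.9/10) + 10^(81.3/10)) = 10·log₁₀(220000000) = 83.42 dB SPL.

83.42 dB SPL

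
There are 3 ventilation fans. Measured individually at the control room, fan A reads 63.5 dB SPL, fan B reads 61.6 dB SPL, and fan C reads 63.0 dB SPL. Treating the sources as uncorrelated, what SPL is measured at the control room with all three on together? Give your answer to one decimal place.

Uncorrelated sources add in intensity (power), not in dB.
L_total = 10·log₁₀(10^(63.5/10) + 10^(61.6/10) + 10^(63.0/10)) = 10·log₁₀(5679000) = 67.5 dB SPL.

67.5 dB SPL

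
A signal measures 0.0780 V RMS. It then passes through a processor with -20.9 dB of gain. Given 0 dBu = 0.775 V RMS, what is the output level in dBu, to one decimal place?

Input level: 20·log₁₀(0.0780/0.775) = -19.94 dBu.
Output: -19.94 − 20.9 = -40.8 dBu.

-40.8 dBu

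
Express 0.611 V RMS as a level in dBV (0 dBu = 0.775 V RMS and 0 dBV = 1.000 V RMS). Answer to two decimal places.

dBV = 20·log₁₀(V / 1.000 V).
20·log₁₀(0.611/1.000) = -4.28 dBV.

-4.28 dBV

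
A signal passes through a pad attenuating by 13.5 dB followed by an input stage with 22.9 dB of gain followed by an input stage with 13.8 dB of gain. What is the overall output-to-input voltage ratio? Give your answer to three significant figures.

Net gain = (−13.5) + 22.9 + 13.8 = 23.2 dB.
Voltage ratio = 10^(23.2/20) = 14.5.

14.5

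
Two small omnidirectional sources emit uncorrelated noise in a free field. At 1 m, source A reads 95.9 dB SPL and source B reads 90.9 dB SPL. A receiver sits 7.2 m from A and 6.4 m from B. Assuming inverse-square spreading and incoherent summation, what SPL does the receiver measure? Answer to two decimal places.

80.22 dB SPL

At the listener: L_A = 95.9 − 20·log₁₀(7.2) = 78.753 dB; L_B = 90.9 − 20·log₁₀(6.4) = 74.776 dB.
Combined: 10·log₁₀(10^(78.753/10)+10^(74.776/10)) = 80.22 dB SPL.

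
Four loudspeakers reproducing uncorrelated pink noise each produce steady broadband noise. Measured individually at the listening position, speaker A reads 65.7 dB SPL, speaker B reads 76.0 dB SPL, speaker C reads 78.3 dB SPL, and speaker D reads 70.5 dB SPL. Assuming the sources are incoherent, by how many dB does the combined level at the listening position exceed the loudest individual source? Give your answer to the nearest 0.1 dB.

Add the sources as powers (linear), then convert back to dB:
L_total = 10·log₁₀(10^(65.7/10) + 10^(76.0/10) + 10^(78.3/10) + 10^(70.5/10)) = 80.88 dB SPL.
Excess over the loudest (78.3 dB): 80.88 − 78.3 = 2.6 dB.

2.6 dB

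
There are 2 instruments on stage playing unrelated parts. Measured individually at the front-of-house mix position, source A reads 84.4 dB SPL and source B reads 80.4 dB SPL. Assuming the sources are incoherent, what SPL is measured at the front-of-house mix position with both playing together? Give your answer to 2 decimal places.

Uncorrelated sources add in intensity (power), not in dB.
L_total = 10·log₁₀(10^(84.4/10) + 10^(80.4/10)) = 10·log₁₀(385100000) = 85.86 dB SPL.

85.86 dB SPL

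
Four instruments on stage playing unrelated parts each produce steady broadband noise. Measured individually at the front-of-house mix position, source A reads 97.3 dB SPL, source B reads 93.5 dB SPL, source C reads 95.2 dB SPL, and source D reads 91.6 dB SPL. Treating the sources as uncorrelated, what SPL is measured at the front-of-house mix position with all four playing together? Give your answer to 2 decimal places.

100.92 dB SPL

Incoherent sources sum as intensities:
L_total = 10·log₁₀(10^(97.3/10) + 10^(93.5/10) + 10^(95.2/10) + 10^(91.6/10)) = 10·log₁₀(12366000000) = 100.92 dB SPL.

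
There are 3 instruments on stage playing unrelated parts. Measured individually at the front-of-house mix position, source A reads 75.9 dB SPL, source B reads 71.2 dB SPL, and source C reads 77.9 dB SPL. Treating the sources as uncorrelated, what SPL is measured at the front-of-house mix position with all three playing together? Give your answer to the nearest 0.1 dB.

Uncorrelated sources add in intensity (power), not in dB.
L_total = 10·log₁₀(10^(75.9/10) + 10^(71.2/10) + 10^(77.9/10)) = 10·log₁₀(113700000) = 80.6 dB SPL.

80.6 dB SPL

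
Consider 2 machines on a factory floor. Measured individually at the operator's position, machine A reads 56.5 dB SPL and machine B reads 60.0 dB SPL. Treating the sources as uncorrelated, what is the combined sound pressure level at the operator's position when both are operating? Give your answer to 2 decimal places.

Incoherent sources sum as intensities:
L_total = 10·log₁₀(10^(56.5/10) + 10^(60.0/10)) = 10·log₁₀(1447000) = 61.60 dB SPL.

61.60 dB SPL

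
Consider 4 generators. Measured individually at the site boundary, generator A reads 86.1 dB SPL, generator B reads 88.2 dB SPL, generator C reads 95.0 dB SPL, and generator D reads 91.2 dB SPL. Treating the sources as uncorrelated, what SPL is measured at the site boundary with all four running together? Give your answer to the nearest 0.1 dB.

Uncorrelated sources add in intensity (power), not in dB.
L_total = 10·log₁₀(10^(86.1/10) + 10^(88.2/10) + 10^(95.0/10) + 10^(91.2/10)) = 10·log₁₀(5549000000) = 97.4 dB SPL.

97.4 dB SPL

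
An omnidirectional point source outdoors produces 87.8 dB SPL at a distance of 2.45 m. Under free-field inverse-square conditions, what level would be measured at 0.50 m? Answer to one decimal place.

101.6 dB SPL

For a point source in a free field, ΔL = −20·log₁₀(d₂/d₁).
ΔL = −20·log₁₀(0.50/2.45) = 13.80 dB, so L₂ = 87.8 + (13.80) = 101.6 dB SPL.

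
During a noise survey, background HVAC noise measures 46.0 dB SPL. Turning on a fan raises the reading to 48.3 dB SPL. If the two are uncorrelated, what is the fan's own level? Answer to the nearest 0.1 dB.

44.4 dB SPL

Remove the background by subtracting linear intensities:
L_src = 10·log₁₀(10^(48.3/10) − 10^(46.0/10)) = 10·log₁₀(27800) = 44.4 dB SPL.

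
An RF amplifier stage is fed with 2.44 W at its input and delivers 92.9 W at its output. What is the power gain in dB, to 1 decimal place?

Power ratio → dB uses the 10·log₁₀ form:
10·log₁₀(92.9/2.44) = 10·log₁₀(38.07) = 15.8 dB.

15.8 dB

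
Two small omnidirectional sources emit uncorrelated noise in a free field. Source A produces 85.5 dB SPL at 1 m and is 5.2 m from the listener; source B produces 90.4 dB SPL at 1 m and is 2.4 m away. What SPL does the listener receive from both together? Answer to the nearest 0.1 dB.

83.1 dB SPL

At the listener: L_A = 85.5 − 20·log₁₀(5.2) = 71.18 dB; L_B = 90.4 − 20·log₁₀(2.4) = 82.80 dB.
Combined: 10·log₁₀(10^(71.18/10)+10^(82.80/10)) = 83.1 dB SPL.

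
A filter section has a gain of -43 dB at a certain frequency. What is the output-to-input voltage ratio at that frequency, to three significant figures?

0.00708

Voltage ratio = 10^(dB/20).
10^(-43/20) = 10^(-2.150) = 0.00708.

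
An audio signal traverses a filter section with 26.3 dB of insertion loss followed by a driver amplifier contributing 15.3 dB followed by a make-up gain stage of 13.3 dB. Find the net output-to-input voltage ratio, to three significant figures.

1.30

Net gain = (−26.3) + 15.3 + 13.3 = 2.3 dB.
Voltage ratio = 10^(2.3/20) = 1.30.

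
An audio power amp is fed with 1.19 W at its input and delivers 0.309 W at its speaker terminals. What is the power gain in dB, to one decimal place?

-5.9 dB

Power ratio → dB uses the 10·log₁₀ form:
10·log₁₀(0.309/1.19) = 10·log₁₀(0.2597) = -5.9 dB.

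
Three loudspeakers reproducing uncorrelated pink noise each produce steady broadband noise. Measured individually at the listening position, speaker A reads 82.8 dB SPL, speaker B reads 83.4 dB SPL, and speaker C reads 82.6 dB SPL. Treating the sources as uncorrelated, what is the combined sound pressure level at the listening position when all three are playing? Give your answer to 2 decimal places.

87.72 dB SPL

Incoherent sources sum as intensities:
L_total = 10·log₁₀(10^(82.8/10) + 10^(83.4/10) + 10^(82.6/10)) = 10·log₁₀(591300000) = 87.72 dB SPL.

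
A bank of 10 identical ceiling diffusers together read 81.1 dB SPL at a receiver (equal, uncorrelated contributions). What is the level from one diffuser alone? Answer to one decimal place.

71.1 dB SPL

10 equal incoherent sources add 10·log₁₀(10) = 10.00 dB over one source.
L_one = 81.1 − 10.00 = 71.1 dB SPL.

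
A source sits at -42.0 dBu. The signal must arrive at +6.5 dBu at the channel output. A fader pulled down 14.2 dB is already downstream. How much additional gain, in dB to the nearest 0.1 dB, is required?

The required make-up gain is the shortfall in the dB sum.
G = +6.5 − (-42.0) + 14.2 = 62.7 dB.

62.7 dB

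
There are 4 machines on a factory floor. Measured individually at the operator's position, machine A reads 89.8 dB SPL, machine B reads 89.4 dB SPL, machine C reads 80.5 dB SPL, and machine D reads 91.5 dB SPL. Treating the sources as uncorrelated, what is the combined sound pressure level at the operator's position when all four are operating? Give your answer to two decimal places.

Incoherent sources sum as intensities:
L_total = 10·log₁₀(10^(89.8/10) + 10^(89.4/10) + 10^(80.5/10) + 10^(91.5/10)) = 10·log₁₀(3351000000) = 95.25 dB SPL.

95.25 dB SPL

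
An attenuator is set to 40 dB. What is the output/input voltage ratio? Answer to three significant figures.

Voltage ratio = 10^(dB/20).
10^(-40/20) = 10^(-2.000) = 0.0100.

0.0100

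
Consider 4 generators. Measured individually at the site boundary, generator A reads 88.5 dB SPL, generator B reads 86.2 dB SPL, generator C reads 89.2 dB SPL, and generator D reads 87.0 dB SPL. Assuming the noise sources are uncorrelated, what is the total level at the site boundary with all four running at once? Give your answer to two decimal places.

Uncorrelated sources add in intensity (power), not in dB.
L_total = 10·log₁₀(10^(88.5/10) + 10^(86.2/10) + 10^(89.2/10) + 10^(87.0/10)) = 10·log₁₀(2458000000) = 93.91 dB SPL.

93.91 dB SPL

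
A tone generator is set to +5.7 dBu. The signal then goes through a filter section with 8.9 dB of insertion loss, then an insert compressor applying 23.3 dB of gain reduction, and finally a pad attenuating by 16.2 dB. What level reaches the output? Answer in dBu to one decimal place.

Cascaded gains and losses add directly in dB.
+5.7 − 8.9 − 23.3 − 16.2 = -42.7 dBu.

-42.7 dBu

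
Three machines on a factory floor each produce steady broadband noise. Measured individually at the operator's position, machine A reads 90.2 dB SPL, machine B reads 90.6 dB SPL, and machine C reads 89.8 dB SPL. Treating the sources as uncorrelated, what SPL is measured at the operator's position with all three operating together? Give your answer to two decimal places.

94.98 dB SPL

Uncorrelated sources add in intensity (power), not in dB.
L_total = 10·log₁₀(10^(90.2/10) + 10^(90.6/10) + 10^(89.8/10)) = 10·log₁₀(3150000000) = 94.98 dB SPL.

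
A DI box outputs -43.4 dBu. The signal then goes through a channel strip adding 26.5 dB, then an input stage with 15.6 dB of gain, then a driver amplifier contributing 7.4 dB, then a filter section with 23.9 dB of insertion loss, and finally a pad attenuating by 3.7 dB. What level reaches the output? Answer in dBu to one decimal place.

Gain stages sum in dB:
-43.4 + 26.5 + 15.6 + 7.4 − 23.9 − 3.7 = -21.5 dBu.

-21.5 dBu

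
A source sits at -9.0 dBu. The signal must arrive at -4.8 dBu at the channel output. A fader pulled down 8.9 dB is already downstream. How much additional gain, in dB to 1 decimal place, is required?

13.1 dB

The required make-up gain is the shortfall in the dB sum.
G = -4.8 − (-9.0) + 8.9 = 13.1 dB.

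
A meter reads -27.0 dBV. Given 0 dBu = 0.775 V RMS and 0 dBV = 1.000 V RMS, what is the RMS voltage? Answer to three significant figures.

0.0447 V

V = 1.000 V × 10^(-27.0/20).
= 1.000 × 0.04467 = 0.0447 V.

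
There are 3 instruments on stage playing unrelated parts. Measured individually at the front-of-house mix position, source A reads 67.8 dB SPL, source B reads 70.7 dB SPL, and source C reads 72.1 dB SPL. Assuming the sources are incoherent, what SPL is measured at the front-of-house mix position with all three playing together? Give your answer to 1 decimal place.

Add the sources as powers (linear), then convert back to dB:
L_total = 10·log₁₀(10^(67.8/10) + 10^(70.7/10) + 10^(72.1/10)) = 10·log₁₀(33990000) = 75.3 dB SPL.

75.3 dB SPL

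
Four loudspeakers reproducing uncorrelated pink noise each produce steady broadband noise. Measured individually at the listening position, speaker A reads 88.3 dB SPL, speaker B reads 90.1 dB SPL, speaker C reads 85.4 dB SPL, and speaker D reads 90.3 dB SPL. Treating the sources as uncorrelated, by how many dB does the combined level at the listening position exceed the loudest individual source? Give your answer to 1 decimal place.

Incoherent sources sum as intensities:
L_total = 10·log₁₀(10^(88.3/10) + 10^(90.1/10) + 10^(85.4/10) + 10^(90.3/10)) = 94.94 dB SPL.
Excess over the loudest (90.3 dB): 94.94 − 90.3 = 4.6 dB.

4.6 dB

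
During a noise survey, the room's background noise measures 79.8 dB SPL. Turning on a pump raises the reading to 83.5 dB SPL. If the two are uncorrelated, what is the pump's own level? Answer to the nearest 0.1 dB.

81.1 dB SPL

Subtract intensities: L_src = 10·log₁₀(10^(L_total/10) − 10^(L_bg/10)).
L_src = 10·log₁₀(10^(83.5/10) − 10^(79.8/10)) = 10·log₁₀(128400000) = 81.1 dB SPL.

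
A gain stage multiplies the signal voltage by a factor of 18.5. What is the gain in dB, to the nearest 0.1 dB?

For a voltage ratio, dB = 20·log₁₀(V₂/V₁).
20·log₁₀(18.5) = 25.3 dB.

25.3 dB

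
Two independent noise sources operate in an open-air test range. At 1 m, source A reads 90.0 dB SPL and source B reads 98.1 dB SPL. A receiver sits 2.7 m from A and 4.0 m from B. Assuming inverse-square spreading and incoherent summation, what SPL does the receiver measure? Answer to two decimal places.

At the listener: L_A = 90.0 − 20·log₁₀(2.7) = 81.373 dB; L_B = 98.1 − 20·log₁₀(4.0) = 86.059 dB.
Combined: 10·log₁₀(10^(81.373/10)+10^(86.059/10)) = 87.33 dB SPL.

87.33 dB SPL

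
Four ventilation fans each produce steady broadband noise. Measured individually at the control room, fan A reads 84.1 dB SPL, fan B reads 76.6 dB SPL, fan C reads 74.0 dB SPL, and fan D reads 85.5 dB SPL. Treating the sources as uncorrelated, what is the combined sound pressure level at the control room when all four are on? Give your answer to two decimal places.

88.34 dB SPL

Incoherent sources sum as intensities:
L_total = 10·log₁₀(10^(84.1/10) + 10^(76.6/10) + 10^(74.0/10) + 10^(85.5/10)) = 10·log₁₀(682700000) = 88.34 dB SPL.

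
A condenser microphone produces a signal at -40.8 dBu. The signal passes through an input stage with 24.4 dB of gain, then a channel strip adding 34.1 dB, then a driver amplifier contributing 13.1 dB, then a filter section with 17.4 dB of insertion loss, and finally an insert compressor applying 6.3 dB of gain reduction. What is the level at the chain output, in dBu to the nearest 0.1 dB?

Gain stages sum in dB:
-40.8 + 24.4 + 34.1 + 13.1 − 17.4 − 6.3 = +7.1 dBu.

+7.1 dBu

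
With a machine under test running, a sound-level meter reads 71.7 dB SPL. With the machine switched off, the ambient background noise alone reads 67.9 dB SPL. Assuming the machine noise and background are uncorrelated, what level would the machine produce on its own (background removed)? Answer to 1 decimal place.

69.4 dB SPL

Subtract intensities: L_src = 10·log₁₀(10^(L_total/10) − 10^(L_bg/10)).
L_src = 10·log₁₀(10^(71.7/10) − 10^(67.9/10)) = 10·log₁₀(8625000) = 69.4 dB SPL.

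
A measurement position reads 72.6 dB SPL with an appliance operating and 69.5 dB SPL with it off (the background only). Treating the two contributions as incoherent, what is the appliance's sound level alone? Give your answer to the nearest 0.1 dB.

69.7 dB SPL

Remove the background by subtracting linear intensities:
L_src = 10·log₁₀(10^(72.6/10) − 10^(69.5/10)) = 10·log₁₀(9284000) = 69.7 dB SPL.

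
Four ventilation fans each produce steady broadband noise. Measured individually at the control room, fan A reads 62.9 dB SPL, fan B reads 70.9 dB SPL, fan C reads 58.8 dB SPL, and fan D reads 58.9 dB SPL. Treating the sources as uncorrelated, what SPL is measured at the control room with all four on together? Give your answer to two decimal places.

71.98 dB SPL

Incoherent sources sum as intensities:
L_total = 10·log₁₀(10^(62.9/10) + 10^(70.9/10) + 10^(58.8/10) + 10^(58.9/10)) = 10·log₁₀(15790000) = 71.98 dB SPL.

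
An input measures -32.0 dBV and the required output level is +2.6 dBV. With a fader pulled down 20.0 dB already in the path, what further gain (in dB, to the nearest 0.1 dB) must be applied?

54.6 dB

The required make-up gain is the shortfall in the dB sum.
G = +2.6 − (-32.0) + 20.0 = 54.6 dB.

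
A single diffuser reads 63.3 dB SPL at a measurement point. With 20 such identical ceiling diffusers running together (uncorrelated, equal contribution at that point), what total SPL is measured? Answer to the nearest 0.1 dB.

20 equal incoherent sources raise the level by 10·log₁₀(20) = 13.01 dB.
L_total = 63.3 + 13.01 = 76.3 dB SPL.

76.3 dB SPL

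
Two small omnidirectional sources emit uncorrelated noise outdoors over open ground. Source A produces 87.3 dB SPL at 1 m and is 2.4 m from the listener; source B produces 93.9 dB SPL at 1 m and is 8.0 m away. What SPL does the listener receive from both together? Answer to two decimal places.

At the listener: L_A = 87.3 − 20·log₁₀(2.4) = 79.696 dB; L_B = 93.9 − 20·log₁₀(8.0) = 75.838 dB.
Combined: 10·log₁₀(10^(79.696/10)+10^(75.838/10)) = 81.19 dB SPL.

81.19 dB SPL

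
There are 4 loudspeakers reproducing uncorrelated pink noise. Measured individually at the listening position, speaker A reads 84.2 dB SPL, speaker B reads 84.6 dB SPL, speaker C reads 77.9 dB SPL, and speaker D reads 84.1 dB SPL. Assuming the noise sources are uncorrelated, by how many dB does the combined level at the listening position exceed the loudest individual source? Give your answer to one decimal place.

4.8 dB

Incoherent sources sum as intensities:
L_total = 10·log₁₀(10^(84.2/10) + 10^(84.6/10) + 10^(77.9/10) + 10^(84.1/10)) = 89.40 dB SPL.
Excess over the loudest (84.6 dB): 89.40 − 84.6 = 4.8 dB.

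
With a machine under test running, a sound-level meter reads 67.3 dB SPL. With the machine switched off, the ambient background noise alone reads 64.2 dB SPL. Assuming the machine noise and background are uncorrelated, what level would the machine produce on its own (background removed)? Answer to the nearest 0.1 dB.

64.4 dB SPL

Subtract intensities: L_src = 10·log₁₀(10^(L_total/10) − 10^(L_bg/10)).
L_src = 10·log₁₀(10^(67.3/10) − 10^(64.2/10)) = 10·log₁₀(2740000) = 64.4 dB SPL.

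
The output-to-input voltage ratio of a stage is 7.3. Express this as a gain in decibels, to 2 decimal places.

17.27 dB

For a voltage ratio, dB = 20·log₁₀(V₂/V₁).
20·log₁₀(7.3) = 17.27 dB.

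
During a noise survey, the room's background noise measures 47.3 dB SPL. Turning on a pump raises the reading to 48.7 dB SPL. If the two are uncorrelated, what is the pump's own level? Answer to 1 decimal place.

Background correction is a power subtraction:
L_src = 10·log₁₀(10^(48.7/10) − 10^(47.3/10)) = 10·log₁₀(20430) = 43.1 dB SPL.

43.1 dB SPL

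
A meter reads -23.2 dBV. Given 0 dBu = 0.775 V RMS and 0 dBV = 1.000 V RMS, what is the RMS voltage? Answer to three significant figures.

V = 1.000 V × 10^(-23.2/20).
= 1.000 × 0.06918 = 0.0692 V.

0.0692 V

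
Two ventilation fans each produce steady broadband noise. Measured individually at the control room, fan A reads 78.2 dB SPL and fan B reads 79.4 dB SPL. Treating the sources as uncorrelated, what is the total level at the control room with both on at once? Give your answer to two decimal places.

81.85 dB SPL

Add the sources as powers (linear), then convert back to dB:
L_total = 10·log₁₀(10^(78.2/10) + 10^(79.4/10)) = 10·log₁₀(153200000) = 81.85 dB SPL.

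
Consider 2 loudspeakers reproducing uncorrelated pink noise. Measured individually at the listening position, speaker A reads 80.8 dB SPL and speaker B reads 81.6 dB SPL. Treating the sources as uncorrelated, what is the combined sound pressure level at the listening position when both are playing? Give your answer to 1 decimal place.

84.2 dB SPL

Add the sources as powers (linear), then convert back to dB:
L_total = 10·log₁₀(10^(80.8/10) + 10^(81.6/10)) = 10·log₁₀(264800000) = 84.2 dB SPL.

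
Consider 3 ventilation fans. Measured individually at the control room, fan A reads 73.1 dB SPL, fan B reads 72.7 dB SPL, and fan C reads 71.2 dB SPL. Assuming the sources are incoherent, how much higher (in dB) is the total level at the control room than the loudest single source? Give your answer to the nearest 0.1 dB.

4.1 dB

Add the sources as powers (linear), then convert back to dB:
L_total = 10·log₁₀(10^(73.1/10) + 10^(72.7/10) + 10^(71.2/10)) = 77.18 dB SPL.
Excess over the loudest (73.1 dB): 77.18 − 73.1 = 4.1 dB.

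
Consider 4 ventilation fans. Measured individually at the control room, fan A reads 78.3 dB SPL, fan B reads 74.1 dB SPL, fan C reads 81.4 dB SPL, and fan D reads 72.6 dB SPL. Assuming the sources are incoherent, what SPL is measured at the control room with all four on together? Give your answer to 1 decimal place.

84.0 dB SPL

Uncorrelated sources add in intensity (power), not in dB.
L_total = 10·log₁₀(10^(78.3/10) + 10^(74.1/10) + 10^(81.4/10) + 10^(72.6/10)) = 10·log₁₀(249500000) = 84.0 dB SPL.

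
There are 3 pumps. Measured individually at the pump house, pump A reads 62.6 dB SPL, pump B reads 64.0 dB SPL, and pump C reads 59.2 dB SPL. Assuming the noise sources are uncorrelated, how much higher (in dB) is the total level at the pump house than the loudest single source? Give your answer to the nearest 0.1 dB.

3.1 dB

Incoherent sources sum as intensities:
L_total = 10·log₁₀(10^(62.6/10) + 10^(64.0/10) + 10^(59.2/10)) = 67.13 dB SPL.
Excess over the loudest (64.0 dB): 67.13 − 64.0 = 3.1 dB.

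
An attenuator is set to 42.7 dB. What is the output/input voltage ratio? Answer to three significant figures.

0.00733

Voltage ratio = 10^(dB/20).
10^(-42.7/20) = 10^(-2.135) = 0.00733.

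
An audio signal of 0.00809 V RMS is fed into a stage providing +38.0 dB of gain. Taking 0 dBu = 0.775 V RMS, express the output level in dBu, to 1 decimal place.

-1.6 dBu

Input level: 20·log₁₀(0.00809/0.775) = -39.63 dBu.
Output: -39.63 + 38.0 = -1.6 dBu.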